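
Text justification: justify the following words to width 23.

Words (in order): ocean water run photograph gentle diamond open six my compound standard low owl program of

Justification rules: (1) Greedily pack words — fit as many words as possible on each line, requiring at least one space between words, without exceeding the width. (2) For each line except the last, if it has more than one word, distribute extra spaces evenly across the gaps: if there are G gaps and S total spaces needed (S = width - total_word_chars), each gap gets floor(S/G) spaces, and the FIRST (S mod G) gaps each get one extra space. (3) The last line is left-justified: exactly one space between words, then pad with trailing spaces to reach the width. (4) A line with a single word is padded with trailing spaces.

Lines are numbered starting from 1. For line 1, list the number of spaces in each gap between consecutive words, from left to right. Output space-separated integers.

Line 1: ['ocean', 'water', 'run'] (min_width=15, slack=8)
Line 2: ['photograph', 'gentle'] (min_width=17, slack=6)
Line 3: ['diamond', 'open', 'six', 'my'] (min_width=19, slack=4)
Line 4: ['compound', 'standard', 'low'] (min_width=21, slack=2)
Line 5: ['owl', 'program', 'of'] (min_width=14, slack=9)

Answer: 5 5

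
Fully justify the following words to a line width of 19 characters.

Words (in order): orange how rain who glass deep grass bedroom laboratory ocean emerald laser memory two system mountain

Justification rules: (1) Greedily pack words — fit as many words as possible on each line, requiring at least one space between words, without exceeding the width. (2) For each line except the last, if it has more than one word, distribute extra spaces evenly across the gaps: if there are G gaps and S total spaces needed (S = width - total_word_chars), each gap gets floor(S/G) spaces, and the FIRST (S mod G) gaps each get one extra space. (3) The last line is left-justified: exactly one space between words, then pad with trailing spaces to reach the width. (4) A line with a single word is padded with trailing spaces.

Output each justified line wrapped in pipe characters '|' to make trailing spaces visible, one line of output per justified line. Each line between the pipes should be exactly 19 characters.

Line 1: ['orange', 'how', 'rain', 'who'] (min_width=19, slack=0)
Line 2: ['glass', 'deep', 'grass'] (min_width=16, slack=3)
Line 3: ['bedroom', 'laboratory'] (min_width=18, slack=1)
Line 4: ['ocean', 'emerald', 'laser'] (min_width=19, slack=0)
Line 5: ['memory', 'two', 'system'] (min_width=17, slack=2)
Line 6: ['mountain'] (min_width=8, slack=11)

Answer: |orange how rain who|
|glass   deep  grass|
|bedroom  laboratory|
|ocean emerald laser|
|memory  two  system|
|mountain           |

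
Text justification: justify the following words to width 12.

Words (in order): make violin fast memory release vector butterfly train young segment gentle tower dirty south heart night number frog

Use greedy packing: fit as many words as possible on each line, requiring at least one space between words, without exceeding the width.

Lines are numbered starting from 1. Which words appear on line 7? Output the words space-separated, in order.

Line 1: ['make', 'violin'] (min_width=11, slack=1)
Line 2: ['fast', 'memory'] (min_width=11, slack=1)
Line 3: ['release'] (min_width=7, slack=5)
Line 4: ['vector'] (min_width=6, slack=6)
Line 5: ['butterfly'] (min_width=9, slack=3)
Line 6: ['train', 'young'] (min_width=11, slack=1)
Line 7: ['segment'] (min_width=7, slack=5)
Line 8: ['gentle', 'tower'] (min_width=12, slack=0)
Line 9: ['dirty', 'south'] (min_width=11, slack=1)
Line 10: ['heart', 'night'] (min_width=11, slack=1)
Line 11: ['number', 'frog'] (min_width=11, slack=1)

Answer: segment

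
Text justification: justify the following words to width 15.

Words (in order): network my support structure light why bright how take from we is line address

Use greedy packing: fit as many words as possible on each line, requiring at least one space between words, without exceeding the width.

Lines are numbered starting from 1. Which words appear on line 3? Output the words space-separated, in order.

Line 1: ['network', 'my'] (min_width=10, slack=5)
Line 2: ['support'] (min_width=7, slack=8)
Line 3: ['structure', 'light'] (min_width=15, slack=0)
Line 4: ['why', 'bright', 'how'] (min_width=14, slack=1)
Line 5: ['take', 'from', 'we', 'is'] (min_width=15, slack=0)
Line 6: ['line', 'address'] (min_width=12, slack=3)

Answer: structure light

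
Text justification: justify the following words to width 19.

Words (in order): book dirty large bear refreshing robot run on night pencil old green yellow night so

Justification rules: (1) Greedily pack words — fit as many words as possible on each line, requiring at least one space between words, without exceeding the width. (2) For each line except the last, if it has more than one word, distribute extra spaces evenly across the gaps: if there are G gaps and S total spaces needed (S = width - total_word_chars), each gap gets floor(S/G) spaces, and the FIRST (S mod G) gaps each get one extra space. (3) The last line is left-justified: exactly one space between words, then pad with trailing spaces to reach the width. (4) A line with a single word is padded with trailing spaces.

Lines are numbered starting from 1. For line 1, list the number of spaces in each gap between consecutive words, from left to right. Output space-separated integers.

Line 1: ['book', 'dirty', 'large'] (min_width=16, slack=3)
Line 2: ['bear', 'refreshing'] (min_width=15, slack=4)
Line 3: ['robot', 'run', 'on', 'night'] (min_width=18, slack=1)
Line 4: ['pencil', 'old', 'green'] (min_width=16, slack=3)
Line 5: ['yellow', 'night', 'so'] (min_width=15, slack=4)

Answer: 3 2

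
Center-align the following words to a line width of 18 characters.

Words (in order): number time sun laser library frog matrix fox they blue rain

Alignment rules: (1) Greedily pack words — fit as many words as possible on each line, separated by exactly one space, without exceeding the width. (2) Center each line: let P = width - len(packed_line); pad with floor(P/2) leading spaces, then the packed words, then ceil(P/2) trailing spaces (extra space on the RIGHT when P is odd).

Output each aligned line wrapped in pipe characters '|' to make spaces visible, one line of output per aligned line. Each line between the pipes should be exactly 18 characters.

Answer: | number time sun  |
|laser library frog|
| matrix fox they  |
|    blue rain     |

Derivation:
Line 1: ['number', 'time', 'sun'] (min_width=15, slack=3)
Line 2: ['laser', 'library', 'frog'] (min_width=18, slack=0)
Line 3: ['matrix', 'fox', 'they'] (min_width=15, slack=3)
Line 4: ['blue', 'rain'] (min_width=9, slack=9)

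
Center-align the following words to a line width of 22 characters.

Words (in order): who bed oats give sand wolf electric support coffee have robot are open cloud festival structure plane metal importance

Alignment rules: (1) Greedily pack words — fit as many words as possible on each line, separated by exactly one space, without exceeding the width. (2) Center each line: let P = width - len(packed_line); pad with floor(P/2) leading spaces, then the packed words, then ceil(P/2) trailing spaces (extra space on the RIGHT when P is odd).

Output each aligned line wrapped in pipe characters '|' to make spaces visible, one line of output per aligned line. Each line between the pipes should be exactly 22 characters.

Answer: |who bed oats give sand|
|wolf electric support |
|coffee have robot are |
| open cloud festival  |
|structure plane metal |
|      importance      |

Derivation:
Line 1: ['who', 'bed', 'oats', 'give', 'sand'] (min_width=22, slack=0)
Line 2: ['wolf', 'electric', 'support'] (min_width=21, slack=1)
Line 3: ['coffee', 'have', 'robot', 'are'] (min_width=21, slack=1)
Line 4: ['open', 'cloud', 'festival'] (min_width=19, slack=3)
Line 5: ['structure', 'plane', 'metal'] (min_width=21, slack=1)
Line 6: ['importance'] (min_width=10, slack=12)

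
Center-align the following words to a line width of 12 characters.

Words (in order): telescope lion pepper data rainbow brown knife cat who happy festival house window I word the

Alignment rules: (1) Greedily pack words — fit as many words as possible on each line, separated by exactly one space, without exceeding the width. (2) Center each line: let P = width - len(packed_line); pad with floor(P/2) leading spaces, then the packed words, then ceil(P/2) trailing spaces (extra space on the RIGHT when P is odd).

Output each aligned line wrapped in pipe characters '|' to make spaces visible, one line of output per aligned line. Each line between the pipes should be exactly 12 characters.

Answer: | telescope  |
|lion pepper |
|data rainbow|
|brown knife |
|  cat who   |
|   happy    |
|  festival  |
|house window|
| I word the |

Derivation:
Line 1: ['telescope'] (min_width=9, slack=3)
Line 2: ['lion', 'pepper'] (min_width=11, slack=1)
Line 3: ['data', 'rainbow'] (min_width=12, slack=0)
Line 4: ['brown', 'knife'] (min_width=11, slack=1)
Line 5: ['cat', 'who'] (min_width=7, slack=5)
Line 6: ['happy'] (min_width=5, slack=7)
Line 7: ['festival'] (min_width=8, slack=4)
Line 8: ['house', 'window'] (min_width=12, slack=0)
Line 9: ['I', 'word', 'the'] (min_width=10, slack=2)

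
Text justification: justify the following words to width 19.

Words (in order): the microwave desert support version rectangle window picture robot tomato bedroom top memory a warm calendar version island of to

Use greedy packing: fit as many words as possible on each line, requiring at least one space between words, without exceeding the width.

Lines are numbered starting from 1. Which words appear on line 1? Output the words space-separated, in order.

Answer: the microwave

Derivation:
Line 1: ['the', 'microwave'] (min_width=13, slack=6)
Line 2: ['desert', 'support'] (min_width=14, slack=5)
Line 3: ['version', 'rectangle'] (min_width=17, slack=2)
Line 4: ['window', 'picture'] (min_width=14, slack=5)
Line 5: ['robot', 'tomato'] (min_width=12, slack=7)
Line 6: ['bedroom', 'top', 'memory'] (min_width=18, slack=1)
Line 7: ['a', 'warm', 'calendar'] (min_width=15, slack=4)
Line 8: ['version', 'island', 'of'] (min_width=17, slack=2)
Line 9: ['to'] (min_width=2, slack=17)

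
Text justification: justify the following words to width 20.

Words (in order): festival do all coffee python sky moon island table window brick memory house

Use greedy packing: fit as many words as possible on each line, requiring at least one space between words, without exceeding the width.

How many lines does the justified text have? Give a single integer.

Answer: 5

Derivation:
Line 1: ['festival', 'do', 'all'] (min_width=15, slack=5)
Line 2: ['coffee', 'python', 'sky'] (min_width=17, slack=3)
Line 3: ['moon', 'island', 'table'] (min_width=17, slack=3)
Line 4: ['window', 'brick', 'memory'] (min_width=19, slack=1)
Line 5: ['house'] (min_width=5, slack=15)
Total lines: 5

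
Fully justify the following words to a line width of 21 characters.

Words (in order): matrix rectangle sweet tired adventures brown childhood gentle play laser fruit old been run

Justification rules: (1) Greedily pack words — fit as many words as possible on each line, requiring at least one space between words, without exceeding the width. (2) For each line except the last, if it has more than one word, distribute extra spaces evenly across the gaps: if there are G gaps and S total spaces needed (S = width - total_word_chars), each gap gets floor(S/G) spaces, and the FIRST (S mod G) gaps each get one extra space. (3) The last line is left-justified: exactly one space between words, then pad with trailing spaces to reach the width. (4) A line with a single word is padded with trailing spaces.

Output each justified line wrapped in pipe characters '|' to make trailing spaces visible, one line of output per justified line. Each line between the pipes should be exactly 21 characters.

Answer: |matrix      rectangle|
|sweet           tired|
|adventures      brown|
|childhood gentle play|
|laser  fruit old been|
|run                  |

Derivation:
Line 1: ['matrix', 'rectangle'] (min_width=16, slack=5)
Line 2: ['sweet', 'tired'] (min_width=11, slack=10)
Line 3: ['adventures', 'brown'] (min_width=16, slack=5)
Line 4: ['childhood', 'gentle', 'play'] (min_width=21, slack=0)
Line 5: ['laser', 'fruit', 'old', 'been'] (min_width=20, slack=1)
Line 6: ['run'] (min_width=3, slack=18)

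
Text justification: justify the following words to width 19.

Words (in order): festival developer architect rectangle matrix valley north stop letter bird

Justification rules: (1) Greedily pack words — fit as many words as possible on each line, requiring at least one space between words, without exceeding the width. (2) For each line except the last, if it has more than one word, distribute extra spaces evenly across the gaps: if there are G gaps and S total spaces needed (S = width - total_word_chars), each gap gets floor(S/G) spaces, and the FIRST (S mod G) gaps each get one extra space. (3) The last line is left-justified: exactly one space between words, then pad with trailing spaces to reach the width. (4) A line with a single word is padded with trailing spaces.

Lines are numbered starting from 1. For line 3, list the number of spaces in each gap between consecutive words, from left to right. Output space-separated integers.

Line 1: ['festival', 'developer'] (min_width=18, slack=1)
Line 2: ['architect', 'rectangle'] (min_width=19, slack=0)
Line 3: ['matrix', 'valley', 'north'] (min_width=19, slack=0)
Line 4: ['stop', 'letter', 'bird'] (min_width=16, slack=3)

Answer: 1 1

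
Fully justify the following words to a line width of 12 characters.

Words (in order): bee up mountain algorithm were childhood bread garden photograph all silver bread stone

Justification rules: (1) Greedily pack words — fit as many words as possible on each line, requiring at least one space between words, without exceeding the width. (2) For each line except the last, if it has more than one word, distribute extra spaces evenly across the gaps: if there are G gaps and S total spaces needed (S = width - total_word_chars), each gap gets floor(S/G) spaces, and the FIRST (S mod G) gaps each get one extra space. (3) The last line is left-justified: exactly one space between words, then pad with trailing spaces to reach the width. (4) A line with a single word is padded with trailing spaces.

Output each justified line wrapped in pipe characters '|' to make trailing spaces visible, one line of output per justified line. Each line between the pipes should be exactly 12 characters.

Answer: |bee       up|
|mountain    |
|algorithm   |
|were        |
|childhood   |
|bread garden|
|photograph  |
|all   silver|
|bread stone |

Derivation:
Line 1: ['bee', 'up'] (min_width=6, slack=6)
Line 2: ['mountain'] (min_width=8, slack=4)
Line 3: ['algorithm'] (min_width=9, slack=3)
Line 4: ['were'] (min_width=4, slack=8)
Line 5: ['childhood'] (min_width=9, slack=3)
Line 6: ['bread', 'garden'] (min_width=12, slack=0)
Line 7: ['photograph'] (min_width=10, slack=2)
Line 8: ['all', 'silver'] (min_width=10, slack=2)
Line 9: ['bread', 'stone'] (min_width=11, slack=1)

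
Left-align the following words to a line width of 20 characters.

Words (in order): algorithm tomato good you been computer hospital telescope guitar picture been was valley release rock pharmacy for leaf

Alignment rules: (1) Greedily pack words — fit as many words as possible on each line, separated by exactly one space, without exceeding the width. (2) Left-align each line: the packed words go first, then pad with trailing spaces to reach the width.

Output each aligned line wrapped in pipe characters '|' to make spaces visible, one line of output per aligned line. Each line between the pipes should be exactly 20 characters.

Answer: |algorithm tomato    |
|good you been       |
|computer hospital   |
|telescope guitar    |
|picture been was    |
|valley release rock |
|pharmacy for leaf   |

Derivation:
Line 1: ['algorithm', 'tomato'] (min_width=16, slack=4)
Line 2: ['good', 'you', 'been'] (min_width=13, slack=7)
Line 3: ['computer', 'hospital'] (min_width=17, slack=3)
Line 4: ['telescope', 'guitar'] (min_width=16, slack=4)
Line 5: ['picture', 'been', 'was'] (min_width=16, slack=4)
Line 6: ['valley', 'release', 'rock'] (min_width=19, slack=1)
Line 7: ['pharmacy', 'for', 'leaf'] (min_width=17, slack=3)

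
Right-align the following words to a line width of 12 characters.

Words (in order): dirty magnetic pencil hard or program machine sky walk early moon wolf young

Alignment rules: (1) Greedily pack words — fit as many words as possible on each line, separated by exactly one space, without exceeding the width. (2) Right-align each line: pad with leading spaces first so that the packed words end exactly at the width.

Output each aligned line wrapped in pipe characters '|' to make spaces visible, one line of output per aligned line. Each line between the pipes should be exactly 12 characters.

Answer: |       dirty|
|    magnetic|
| pencil hard|
|  or program|
| machine sky|
|  walk early|
|   moon wolf|
|       young|

Derivation:
Line 1: ['dirty'] (min_width=5, slack=7)
Line 2: ['magnetic'] (min_width=8, slack=4)
Line 3: ['pencil', 'hard'] (min_width=11, slack=1)
Line 4: ['or', 'program'] (min_width=10, slack=2)
Line 5: ['machine', 'sky'] (min_width=11, slack=1)
Line 6: ['walk', 'early'] (min_width=10, slack=2)
Line 7: ['moon', 'wolf'] (min_width=9, slack=3)
Line 8: ['young'] (min_width=5, slack=7)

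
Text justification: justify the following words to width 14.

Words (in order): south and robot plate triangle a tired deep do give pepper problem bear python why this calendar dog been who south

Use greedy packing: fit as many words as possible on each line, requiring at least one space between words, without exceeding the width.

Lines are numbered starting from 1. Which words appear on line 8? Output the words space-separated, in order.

Line 1: ['south', 'and'] (min_width=9, slack=5)
Line 2: ['robot', 'plate'] (min_width=11, slack=3)
Line 3: ['triangle', 'a'] (min_width=10, slack=4)
Line 4: ['tired', 'deep', 'do'] (min_width=13, slack=1)
Line 5: ['give', 'pepper'] (min_width=11, slack=3)
Line 6: ['problem', 'bear'] (min_width=12, slack=2)
Line 7: ['python', 'why'] (min_width=10, slack=4)
Line 8: ['this', 'calendar'] (min_width=13, slack=1)
Line 9: ['dog', 'been', 'who'] (min_width=12, slack=2)
Line 10: ['south'] (min_width=5, slack=9)

Answer: this calendar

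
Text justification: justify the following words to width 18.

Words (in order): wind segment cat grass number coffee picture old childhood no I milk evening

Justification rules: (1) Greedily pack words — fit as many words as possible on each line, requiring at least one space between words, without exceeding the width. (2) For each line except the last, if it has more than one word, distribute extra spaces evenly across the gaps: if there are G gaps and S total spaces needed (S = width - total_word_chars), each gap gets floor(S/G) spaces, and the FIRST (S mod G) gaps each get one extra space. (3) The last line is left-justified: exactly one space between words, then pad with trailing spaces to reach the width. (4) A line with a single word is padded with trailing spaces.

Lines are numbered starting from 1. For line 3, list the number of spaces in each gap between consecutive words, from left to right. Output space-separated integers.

Line 1: ['wind', 'segment', 'cat'] (min_width=16, slack=2)
Line 2: ['grass', 'number'] (min_width=12, slack=6)
Line 3: ['coffee', 'picture', 'old'] (min_width=18, slack=0)
Line 4: ['childhood', 'no', 'I'] (min_width=14, slack=4)
Line 5: ['milk', 'evening'] (min_width=12, slack=6)

Answer: 1 1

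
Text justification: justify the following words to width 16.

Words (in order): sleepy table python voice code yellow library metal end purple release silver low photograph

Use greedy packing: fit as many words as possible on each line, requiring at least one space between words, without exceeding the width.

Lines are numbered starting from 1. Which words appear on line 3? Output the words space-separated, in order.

Line 1: ['sleepy', 'table'] (min_width=12, slack=4)
Line 2: ['python', 'voice'] (min_width=12, slack=4)
Line 3: ['code', 'yellow'] (min_width=11, slack=5)
Line 4: ['library', 'metal'] (min_width=13, slack=3)
Line 5: ['end', 'purple'] (min_width=10, slack=6)
Line 6: ['release', 'silver'] (min_width=14, slack=2)
Line 7: ['low', 'photograph'] (min_width=14, slack=2)

Answer: code yellow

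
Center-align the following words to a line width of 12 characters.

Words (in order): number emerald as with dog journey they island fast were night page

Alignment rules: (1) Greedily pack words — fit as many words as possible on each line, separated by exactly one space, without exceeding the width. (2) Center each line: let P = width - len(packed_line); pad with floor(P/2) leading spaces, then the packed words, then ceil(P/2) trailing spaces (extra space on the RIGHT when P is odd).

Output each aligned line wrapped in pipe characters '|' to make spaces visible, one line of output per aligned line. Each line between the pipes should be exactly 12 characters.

Answer: |   number   |
| emerald as |
|  with dog  |
|journey they|
|island fast |
| were night |
|    page    |

Derivation:
Line 1: ['number'] (min_width=6, slack=6)
Line 2: ['emerald', 'as'] (min_width=10, slack=2)
Line 3: ['with', 'dog'] (min_width=8, slack=4)
Line 4: ['journey', 'they'] (min_width=12, slack=0)
Line 5: ['island', 'fast'] (min_width=11, slack=1)
Line 6: ['were', 'night'] (min_width=10, slack=2)
Line 7: ['page'] (min_width=4, slack=8)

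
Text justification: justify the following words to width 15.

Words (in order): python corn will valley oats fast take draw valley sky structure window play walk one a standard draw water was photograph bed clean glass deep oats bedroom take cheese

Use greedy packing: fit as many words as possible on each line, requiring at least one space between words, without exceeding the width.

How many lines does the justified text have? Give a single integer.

Line 1: ['python', 'corn'] (min_width=11, slack=4)
Line 2: ['will', 'valley'] (min_width=11, slack=4)
Line 3: ['oats', 'fast', 'take'] (min_width=14, slack=1)
Line 4: ['draw', 'valley', 'sky'] (min_width=15, slack=0)
Line 5: ['structure'] (min_width=9, slack=6)
Line 6: ['window', 'play'] (min_width=11, slack=4)
Line 7: ['walk', 'one', 'a'] (min_width=10, slack=5)
Line 8: ['standard', 'draw'] (min_width=13, slack=2)
Line 9: ['water', 'was'] (min_width=9, slack=6)
Line 10: ['photograph', 'bed'] (min_width=14, slack=1)
Line 11: ['clean', 'glass'] (min_width=11, slack=4)
Line 12: ['deep', 'oats'] (min_width=9, slack=6)
Line 13: ['bedroom', 'take'] (min_width=12, slack=3)
Line 14: ['cheese'] (min_width=6, slack=9)
Total lines: 14

Answer: 14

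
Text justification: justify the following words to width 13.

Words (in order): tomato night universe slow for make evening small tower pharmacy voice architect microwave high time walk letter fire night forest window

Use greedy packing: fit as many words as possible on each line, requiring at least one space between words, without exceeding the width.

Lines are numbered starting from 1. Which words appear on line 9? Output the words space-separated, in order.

Answer: microwave

Derivation:
Line 1: ['tomato', 'night'] (min_width=12, slack=1)
Line 2: ['universe', 'slow'] (min_width=13, slack=0)
Line 3: ['for', 'make'] (min_width=8, slack=5)
Line 4: ['evening', 'small'] (min_width=13, slack=0)
Line 5: ['tower'] (min_width=5, slack=8)
Line 6: ['pharmacy'] (min_width=8, slack=5)
Line 7: ['voice'] (min_width=5, slack=8)
Line 8: ['architect'] (min_width=9, slack=4)
Line 9: ['microwave'] (min_width=9, slack=4)
Line 10: ['high', 'time'] (min_width=9, slack=4)
Line 11: ['walk', 'letter'] (min_width=11, slack=2)
Line 12: ['fire', 'night'] (min_width=10, slack=3)
Line 13: ['forest', 'window'] (min_width=13, slack=0)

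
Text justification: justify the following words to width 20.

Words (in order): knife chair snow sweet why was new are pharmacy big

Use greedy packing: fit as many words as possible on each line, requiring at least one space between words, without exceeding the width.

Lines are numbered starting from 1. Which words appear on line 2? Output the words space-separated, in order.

Line 1: ['knife', 'chair', 'snow'] (min_width=16, slack=4)
Line 2: ['sweet', 'why', 'was', 'new'] (min_width=17, slack=3)
Line 3: ['are', 'pharmacy', 'big'] (min_width=16, slack=4)

Answer: sweet why was new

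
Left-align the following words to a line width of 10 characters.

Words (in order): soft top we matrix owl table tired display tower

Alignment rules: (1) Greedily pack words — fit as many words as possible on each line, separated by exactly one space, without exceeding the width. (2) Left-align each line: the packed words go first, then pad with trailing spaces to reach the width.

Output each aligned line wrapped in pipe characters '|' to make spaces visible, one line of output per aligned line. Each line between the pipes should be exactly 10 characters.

Line 1: ['soft', 'top'] (min_width=8, slack=2)
Line 2: ['we', 'matrix'] (min_width=9, slack=1)
Line 3: ['owl', 'table'] (min_width=9, slack=1)
Line 4: ['tired'] (min_width=5, slack=5)
Line 5: ['display'] (min_width=7, slack=3)
Line 6: ['tower'] (min_width=5, slack=5)

Answer: |soft top  |
|we matrix |
|owl table |
|tired     |
|display   |
|tower     |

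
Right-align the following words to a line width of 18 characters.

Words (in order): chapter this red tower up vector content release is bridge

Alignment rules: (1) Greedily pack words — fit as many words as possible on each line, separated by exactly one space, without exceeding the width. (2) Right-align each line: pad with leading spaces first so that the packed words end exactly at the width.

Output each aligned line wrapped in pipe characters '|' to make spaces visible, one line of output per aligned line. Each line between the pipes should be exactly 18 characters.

Answer: |  chapter this red|
|   tower up vector|
|content release is|
|            bridge|

Derivation:
Line 1: ['chapter', 'this', 'red'] (min_width=16, slack=2)
Line 2: ['tower', 'up', 'vector'] (min_width=15, slack=3)
Line 3: ['content', 'release', 'is'] (min_width=18, slack=0)
Line 4: ['bridge'] (min_width=6, slack=12)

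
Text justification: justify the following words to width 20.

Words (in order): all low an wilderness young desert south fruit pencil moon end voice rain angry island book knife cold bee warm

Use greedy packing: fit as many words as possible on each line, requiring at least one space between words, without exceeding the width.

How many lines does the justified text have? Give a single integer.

Line 1: ['all', 'low', 'an'] (min_width=10, slack=10)
Line 2: ['wilderness', 'young'] (min_width=16, slack=4)
Line 3: ['desert', 'south', 'fruit'] (min_width=18, slack=2)
Line 4: ['pencil', 'moon', 'end'] (min_width=15, slack=5)
Line 5: ['voice', 'rain', 'angry'] (min_width=16, slack=4)
Line 6: ['island', 'book', 'knife'] (min_width=17, slack=3)
Line 7: ['cold', 'bee', 'warm'] (min_width=13, slack=7)
Total lines: 7

Answer: 7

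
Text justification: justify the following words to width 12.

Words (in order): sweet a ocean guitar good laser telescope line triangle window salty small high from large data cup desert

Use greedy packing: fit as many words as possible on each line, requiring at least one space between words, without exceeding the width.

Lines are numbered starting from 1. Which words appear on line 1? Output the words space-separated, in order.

Line 1: ['sweet', 'a'] (min_width=7, slack=5)
Line 2: ['ocean', 'guitar'] (min_width=12, slack=0)
Line 3: ['good', 'laser'] (min_width=10, slack=2)
Line 4: ['telescope'] (min_width=9, slack=3)
Line 5: ['line'] (min_width=4, slack=8)
Line 6: ['triangle'] (min_width=8, slack=4)
Line 7: ['window', 'salty'] (min_width=12, slack=0)
Line 8: ['small', 'high'] (min_width=10, slack=2)
Line 9: ['from', 'large'] (min_width=10, slack=2)
Line 10: ['data', 'cup'] (min_width=8, slack=4)
Line 11: ['desert'] (min_width=6, slack=6)

Answer: sweet a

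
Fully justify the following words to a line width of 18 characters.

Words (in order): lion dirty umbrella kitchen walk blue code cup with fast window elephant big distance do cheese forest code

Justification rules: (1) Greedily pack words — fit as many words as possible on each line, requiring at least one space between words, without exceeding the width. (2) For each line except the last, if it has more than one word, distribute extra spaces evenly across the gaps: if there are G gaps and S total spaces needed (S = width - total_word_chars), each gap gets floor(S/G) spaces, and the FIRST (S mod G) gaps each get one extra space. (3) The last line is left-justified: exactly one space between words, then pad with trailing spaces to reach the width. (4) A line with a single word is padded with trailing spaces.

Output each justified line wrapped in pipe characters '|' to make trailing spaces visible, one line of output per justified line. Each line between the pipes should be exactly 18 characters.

Line 1: ['lion', 'dirty'] (min_width=10, slack=8)
Line 2: ['umbrella', 'kitchen'] (min_width=16, slack=2)
Line 3: ['walk', 'blue', 'code', 'cup'] (min_width=18, slack=0)
Line 4: ['with', 'fast', 'window'] (min_width=16, slack=2)
Line 5: ['elephant', 'big'] (min_width=12, slack=6)
Line 6: ['distance', 'do', 'cheese'] (min_width=18, slack=0)
Line 7: ['forest', 'code'] (min_width=11, slack=7)

Answer: |lion         dirty|
|umbrella   kitchen|
|walk blue code cup|
|with  fast  window|
|elephant       big|
|distance do cheese|
|forest code       |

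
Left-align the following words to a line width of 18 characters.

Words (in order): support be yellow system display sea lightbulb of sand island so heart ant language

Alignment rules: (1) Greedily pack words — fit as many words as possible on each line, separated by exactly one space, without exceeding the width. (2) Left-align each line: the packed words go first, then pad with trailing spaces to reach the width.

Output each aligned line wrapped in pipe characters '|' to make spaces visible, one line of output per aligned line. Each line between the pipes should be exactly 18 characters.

Answer: |support be yellow |
|system display sea|
|lightbulb of sand |
|island so heart   |
|ant language      |

Derivation:
Line 1: ['support', 'be', 'yellow'] (min_width=17, slack=1)
Line 2: ['system', 'display', 'sea'] (min_width=18, slack=0)
Line 3: ['lightbulb', 'of', 'sand'] (min_width=17, slack=1)
Line 4: ['island', 'so', 'heart'] (min_width=15, slack=3)
Line 5: ['ant', 'language'] (min_width=12, slack=6)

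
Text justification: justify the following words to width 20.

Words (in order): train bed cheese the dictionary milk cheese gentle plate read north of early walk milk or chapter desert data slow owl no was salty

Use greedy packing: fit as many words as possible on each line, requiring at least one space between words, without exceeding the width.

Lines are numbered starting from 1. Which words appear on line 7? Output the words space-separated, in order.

Line 1: ['train', 'bed', 'cheese', 'the'] (min_width=20, slack=0)
Line 2: ['dictionary', 'milk'] (min_width=15, slack=5)
Line 3: ['cheese', 'gentle', 'plate'] (min_width=19, slack=1)
Line 4: ['read', 'north', 'of', 'early'] (min_width=19, slack=1)
Line 5: ['walk', 'milk', 'or', 'chapter'] (min_width=20, slack=0)
Line 6: ['desert', 'data', 'slow', 'owl'] (min_width=20, slack=0)
Line 7: ['no', 'was', 'salty'] (min_width=12, slack=8)

Answer: no was salty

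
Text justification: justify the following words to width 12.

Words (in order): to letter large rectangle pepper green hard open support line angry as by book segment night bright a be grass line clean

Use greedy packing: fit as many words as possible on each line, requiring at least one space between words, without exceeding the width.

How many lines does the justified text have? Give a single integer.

Line 1: ['to', 'letter'] (min_width=9, slack=3)
Line 2: ['large'] (min_width=5, slack=7)
Line 3: ['rectangle'] (min_width=9, slack=3)
Line 4: ['pepper', 'green'] (min_width=12, slack=0)
Line 5: ['hard', 'open'] (min_width=9, slack=3)
Line 6: ['support', 'line'] (min_width=12, slack=0)
Line 7: ['angry', 'as', 'by'] (min_width=11, slack=1)
Line 8: ['book', 'segment'] (min_width=12, slack=0)
Line 9: ['night', 'bright'] (min_width=12, slack=0)
Line 10: ['a', 'be', 'grass'] (min_width=10, slack=2)
Line 11: ['line', 'clean'] (min_width=10, slack=2)
Total lines: 11

Answer: 11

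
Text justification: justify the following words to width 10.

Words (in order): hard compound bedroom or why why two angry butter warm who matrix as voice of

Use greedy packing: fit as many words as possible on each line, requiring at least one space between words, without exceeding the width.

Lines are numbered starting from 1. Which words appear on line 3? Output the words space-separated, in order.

Line 1: ['hard'] (min_width=4, slack=6)
Line 2: ['compound'] (min_width=8, slack=2)
Line 3: ['bedroom', 'or'] (min_width=10, slack=0)
Line 4: ['why', 'why'] (min_width=7, slack=3)
Line 5: ['two', 'angry'] (min_width=9, slack=1)
Line 6: ['butter'] (min_width=6, slack=4)
Line 7: ['warm', 'who'] (min_width=8, slack=2)
Line 8: ['matrix', 'as'] (min_width=9, slack=1)
Line 9: ['voice', 'of'] (min_width=8, slack=2)

Answer: bedroom or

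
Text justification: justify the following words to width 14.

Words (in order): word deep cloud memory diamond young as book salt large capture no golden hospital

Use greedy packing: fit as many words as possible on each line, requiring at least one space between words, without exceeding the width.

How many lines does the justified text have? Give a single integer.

Line 1: ['word', 'deep'] (min_width=9, slack=5)
Line 2: ['cloud', 'memory'] (min_width=12, slack=2)
Line 3: ['diamond', 'young'] (min_width=13, slack=1)
Line 4: ['as', 'book', 'salt'] (min_width=12, slack=2)
Line 5: ['large', 'capture'] (min_width=13, slack=1)
Line 6: ['no', 'golden'] (min_width=9, slack=5)
Line 7: ['hospital'] (min_width=8, slack=6)
Total lines: 7

Answer: 7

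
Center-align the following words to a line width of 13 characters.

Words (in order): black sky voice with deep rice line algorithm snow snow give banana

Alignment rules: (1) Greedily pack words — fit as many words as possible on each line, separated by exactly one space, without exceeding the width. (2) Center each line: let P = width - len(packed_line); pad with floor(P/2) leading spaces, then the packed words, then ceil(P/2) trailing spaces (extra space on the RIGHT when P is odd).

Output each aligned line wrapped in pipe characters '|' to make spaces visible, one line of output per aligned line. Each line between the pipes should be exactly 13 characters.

Line 1: ['black', 'sky'] (min_width=9, slack=4)
Line 2: ['voice', 'with'] (min_width=10, slack=3)
Line 3: ['deep', 'rice'] (min_width=9, slack=4)
Line 4: ['line'] (min_width=4, slack=9)
Line 5: ['algorithm'] (min_width=9, slack=4)
Line 6: ['snow', 'snow'] (min_width=9, slack=4)
Line 7: ['give', 'banana'] (min_width=11, slack=2)

Answer: |  black sky  |
| voice with  |
|  deep rice  |
|    line     |
|  algorithm  |
|  snow snow  |
| give banana |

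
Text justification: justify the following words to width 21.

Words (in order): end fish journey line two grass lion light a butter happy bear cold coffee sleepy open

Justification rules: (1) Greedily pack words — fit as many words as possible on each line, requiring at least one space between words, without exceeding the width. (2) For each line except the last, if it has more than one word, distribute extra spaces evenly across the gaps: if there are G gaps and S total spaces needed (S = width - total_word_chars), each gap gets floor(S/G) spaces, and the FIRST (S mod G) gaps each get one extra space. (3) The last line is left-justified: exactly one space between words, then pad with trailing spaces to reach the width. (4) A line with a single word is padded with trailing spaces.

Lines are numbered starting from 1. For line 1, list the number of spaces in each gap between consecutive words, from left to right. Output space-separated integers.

Answer: 1 1 1

Derivation:
Line 1: ['end', 'fish', 'journey', 'line'] (min_width=21, slack=0)
Line 2: ['two', 'grass', 'lion', 'light'] (min_width=20, slack=1)
Line 3: ['a', 'butter', 'happy', 'bear'] (min_width=19, slack=2)
Line 4: ['cold', 'coffee', 'sleepy'] (min_width=18, slack=3)
Line 5: ['open'] (min_width=4, slack=17)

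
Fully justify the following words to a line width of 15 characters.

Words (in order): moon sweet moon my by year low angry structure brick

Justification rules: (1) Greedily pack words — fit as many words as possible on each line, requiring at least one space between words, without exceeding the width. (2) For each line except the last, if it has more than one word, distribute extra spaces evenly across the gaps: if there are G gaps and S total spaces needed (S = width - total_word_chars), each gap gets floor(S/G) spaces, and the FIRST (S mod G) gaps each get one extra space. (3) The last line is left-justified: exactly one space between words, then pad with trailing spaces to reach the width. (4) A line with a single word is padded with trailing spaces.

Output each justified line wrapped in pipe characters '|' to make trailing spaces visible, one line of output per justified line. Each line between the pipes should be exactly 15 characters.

Answer: |moon sweet moon|
|my  by year low|
|angry structure|
|brick          |

Derivation:
Line 1: ['moon', 'sweet', 'moon'] (min_width=15, slack=0)
Line 2: ['my', 'by', 'year', 'low'] (min_width=14, slack=1)
Line 3: ['angry', 'structure'] (min_width=15, slack=0)
Line 4: ['brick'] (min_width=5, slack=10)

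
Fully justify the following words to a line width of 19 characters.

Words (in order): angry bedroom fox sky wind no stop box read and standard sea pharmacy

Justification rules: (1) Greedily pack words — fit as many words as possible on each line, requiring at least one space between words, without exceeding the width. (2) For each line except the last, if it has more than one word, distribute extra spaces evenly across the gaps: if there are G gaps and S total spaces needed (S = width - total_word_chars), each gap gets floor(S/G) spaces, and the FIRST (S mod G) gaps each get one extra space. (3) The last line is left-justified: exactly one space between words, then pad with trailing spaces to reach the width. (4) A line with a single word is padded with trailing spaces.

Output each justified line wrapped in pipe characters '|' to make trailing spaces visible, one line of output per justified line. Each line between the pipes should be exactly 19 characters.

Line 1: ['angry', 'bedroom', 'fox'] (min_width=17, slack=2)
Line 2: ['sky', 'wind', 'no', 'stop'] (min_width=16, slack=3)
Line 3: ['box', 'read', 'and'] (min_width=12, slack=7)
Line 4: ['standard', 'sea'] (min_width=12, slack=7)
Line 5: ['pharmacy'] (min_width=8, slack=11)

Answer: |angry  bedroom  fox|
|sky  wind  no  stop|
|box     read    and|
|standard        sea|
|pharmacy           |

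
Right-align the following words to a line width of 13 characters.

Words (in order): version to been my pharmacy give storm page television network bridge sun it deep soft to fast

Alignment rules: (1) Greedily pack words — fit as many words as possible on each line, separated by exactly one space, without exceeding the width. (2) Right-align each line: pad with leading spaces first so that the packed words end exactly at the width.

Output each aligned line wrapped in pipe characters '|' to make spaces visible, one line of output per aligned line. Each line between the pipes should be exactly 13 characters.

Answer: |   version to|
|      been my|
|pharmacy give|
|   storm page|
|   television|
|      network|
|bridge sun it|
| deep soft to|
|         fast|

Derivation:
Line 1: ['version', 'to'] (min_width=10, slack=3)
Line 2: ['been', 'my'] (min_width=7, slack=6)
Line 3: ['pharmacy', 'give'] (min_width=13, slack=0)
Line 4: ['storm', 'page'] (min_width=10, slack=3)
Line 5: ['television'] (min_width=10, slack=3)
Line 6: ['network'] (min_width=7, slack=6)
Line 7: ['bridge', 'sun', 'it'] (min_width=13, slack=0)
Line 8: ['deep', 'soft', 'to'] (min_width=12, slack=1)
Line 9: ['fast'] (min_width=4, slack=9)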